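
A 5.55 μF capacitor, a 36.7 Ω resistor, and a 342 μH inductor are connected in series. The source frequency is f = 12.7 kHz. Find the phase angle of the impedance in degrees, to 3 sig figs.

ω = 2πf = 79800 rad/s
X_L = ωL = 27.3 Ω
X_C = 1/(ωC) = 2.26 Ω
Net reactance X = X_L − X_C = 25.0 Ω
Z = 36.7 + j25.0 Ω
|Z| = √(36.7² + 25.0²) = 44.4 Ω
∠Z = arctan(25.0/36.7) = 34.3°

34.3°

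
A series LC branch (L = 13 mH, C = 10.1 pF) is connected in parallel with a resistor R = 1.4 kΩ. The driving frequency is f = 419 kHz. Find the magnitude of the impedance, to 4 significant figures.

ω = 2πf = 2.633e+06 rad/s
X_L = ωL = 34220 Ω
X_C = 1/(ωC) = 37610 Ω
Branch 1: Z₁ = R = 1400 Ω
Branch 2 (series LC): Z₂ = j(X_L − X_C) = −j3384 Ω
Parallel: Z = Z₁Z₂/(Z₁+Z₂), |Z| = 1294 Ω, ∠Z = -22.48°

1294 Ω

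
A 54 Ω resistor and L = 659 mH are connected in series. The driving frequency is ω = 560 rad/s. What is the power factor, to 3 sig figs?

0.145

X_L = ωL = 369 Ω
Z = 54.0 + j369 Ω
|Z| = √(54.0² + 369²) = 373 Ω
∠Z = arctan(369/54.0) = 81.7°
cos φ = cos(81.7°) = 0.145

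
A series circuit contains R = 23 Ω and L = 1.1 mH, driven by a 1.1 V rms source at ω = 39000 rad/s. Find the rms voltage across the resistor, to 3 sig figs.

X_L = ωL = 42.9 Ω
Z = 23.0 + j42.9 Ω
|Z| = √(23.0² + 42.9²) = 48.7 Ω
I = V/|Z| = 22.6 mA
V_R = I·|Z_R| = 0.0226 × 23.0 = 0.520 V

0.520 V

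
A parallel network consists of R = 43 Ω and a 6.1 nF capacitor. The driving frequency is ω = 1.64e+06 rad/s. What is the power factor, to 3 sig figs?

X_C = 1/(ωC) = 100 Ω
Parallel: admittances add. Y = 1/R + jωC
Y = (0.0233 + j0.0100) S
|Y| = 0.0253 S → |Z| = 1/|Y| = 39.5 Ω, ∠Z = −∠Y = -23.3°
cos φ = cos(-23.3°) = 0.919

0.919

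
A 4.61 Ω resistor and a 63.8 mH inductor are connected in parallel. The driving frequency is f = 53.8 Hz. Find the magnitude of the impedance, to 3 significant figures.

4.51 Ω

ω = 2πf = 338.0 rad/s
X_L = ωL = 21.6 Ω
Parallel: admittances add. Y = 1/R + 1/(jωL)
Y = (0.217 − j0.0464) S
|Y| = 0.222 S → |Z| = 1/|Y| = 4.51 Ω, ∠Z = −∠Y = 12.1°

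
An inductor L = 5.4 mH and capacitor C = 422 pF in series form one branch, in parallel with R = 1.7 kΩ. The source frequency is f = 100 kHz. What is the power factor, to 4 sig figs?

ω = 2πf = 628300 rad/s
X_L = ωL = 3393 Ω
X_C = 1/(ωC) = 3771 Ω
Branch 1: Z₁ = R = 1700 Ω
Branch 2 (series LC): Z₂ = j(X_L − X_C) = −j378.5 Ω
Parallel: Z = Z₁Z₂/(Z₁+Z₂), |Z| = 369.5 Ω, ∠Z = -77.45°
cos φ = cos(-77.45°) = 0.2173

0.2173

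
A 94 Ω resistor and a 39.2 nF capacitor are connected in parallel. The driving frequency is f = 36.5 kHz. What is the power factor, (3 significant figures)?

ω = 2πf = 229300 rad/s
X_C = 1/(ωC) = 111 Ω
Parallel: admittances add. Y = 1/R + jωC
Y = (0.0106 + j0.00899) S
|Y| = 0.0139 S → |Z| = 1/|Y| = 71.8 Ω, ∠Z = −∠Y = -40.2°
cos φ = cos(-40.2°) = 0.764

0.764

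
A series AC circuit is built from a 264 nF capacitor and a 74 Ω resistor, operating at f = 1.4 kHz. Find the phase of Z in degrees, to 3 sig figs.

-80.2°

ω = 2πf = 8796 rad/s
X_C = 1/(ωC) = 431 Ω
Z = 74.0 − j431 Ω
|Z| = √(74.0² + 431²) = 437 Ω
∠Z = arctan(-431/74.0) = -80.2°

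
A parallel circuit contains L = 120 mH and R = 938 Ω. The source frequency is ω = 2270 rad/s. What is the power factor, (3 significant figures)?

X_L = ωL = 272 Ω
Parallel: admittances add. Y = 1/R + 1/(jωL)
Y = (0.00107 − j0.00367) S
|Y| = 0.00382 S → |Z| = 1/|Y| = 262 Ω, ∠Z = −∠Y = 73.8°
cos φ = cos(73.8°) = 0.279

0.279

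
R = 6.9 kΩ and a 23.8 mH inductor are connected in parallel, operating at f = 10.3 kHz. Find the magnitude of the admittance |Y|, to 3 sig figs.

665 μS

ω = 2πf = 64720 rad/s
X_L = ωL = 1540 Ω
Parallel: admittances add. Y = 1/R + 1/(jωL)
Y = (0.000145 − j0.000649) S
|Y| = 0.000665 S → |Z| = 1/|Y| = 1500 Ω, ∠Z = −∠Y = 77.4°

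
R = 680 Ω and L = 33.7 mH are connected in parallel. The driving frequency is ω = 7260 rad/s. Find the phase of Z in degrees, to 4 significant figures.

70.21°

X_L = ωL = 244.7 Ω
Parallel: admittances add. Y = 1/R + 1/(jωL)
Y = (0.001471 − j0.004087) S
|Y| = 0.004344 S → |Z| = 1/|Y| = 230.2 Ω, ∠Z = −∠Y = 70.21°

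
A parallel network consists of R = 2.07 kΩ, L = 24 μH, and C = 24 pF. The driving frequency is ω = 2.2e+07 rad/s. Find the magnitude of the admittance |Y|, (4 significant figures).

X_L = ωL = 528.0 Ω
X_C = 1/(ωC) = 1894 Ω
Parallel: admittances add. Y = 1/R + 1/(jωL) + jωC
Y = (0.0004831 − j0.001366) S
|Y| = 0.001449 S → |Z| = 1/|Y| = 690.2 Ω, ∠Z = −∠Y = 70.52°

1.449 mS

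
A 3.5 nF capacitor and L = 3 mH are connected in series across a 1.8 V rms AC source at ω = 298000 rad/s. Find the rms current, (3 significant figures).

X_L = ωL = 894 Ω
X_C = 1/(ωC) = 959 Ω
Net reactance X = X_L − X_C = -64.8 Ω
Z = − j64.8 Ω
|Z| = √(0² + 64.8²) = 64.8 Ω
I = V/|Z| = 1.8/64.8 = 27.8 mA

27.8 mA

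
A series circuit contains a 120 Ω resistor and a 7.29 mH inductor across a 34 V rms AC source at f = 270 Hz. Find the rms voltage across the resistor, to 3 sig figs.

ω = 2πf = 1696 rad/s
X_L = ωL = 12.4 Ω
Z = 120 + j12.4 Ω
|Z| = √(120² + 12.4²) = 121 Ω
I = V/|Z| = 282 mA
V_R = I·|Z_R| = 0.282 × 120 = 33.8 V

33.8 V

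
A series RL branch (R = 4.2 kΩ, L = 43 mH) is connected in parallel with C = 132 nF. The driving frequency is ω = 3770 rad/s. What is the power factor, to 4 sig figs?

0.4376

X_L = ωL = 162.1 Ω
X_C = 1/(ωC) = 2009 Ω
Branch 1 (R+jX_L): Z₁ = 4200 + j162.1 Ω, |Z₁| = 4203 Ω
Branch 2 (−jX_C): Z₂ = −j2009 Ω
Parallel: Z = Z₁Z₂/(Z₁+Z₂), |Z| = 1841 Ω, ∠Z = -64.05°
cos φ = cos(-64.05°) = 0.4376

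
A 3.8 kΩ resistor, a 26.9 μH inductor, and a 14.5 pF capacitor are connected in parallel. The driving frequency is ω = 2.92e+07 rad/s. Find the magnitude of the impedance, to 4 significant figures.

X_L = ωL = 785.5 Ω
X_C = 1/(ωC) = 2362 Ω
Parallel: admittances add. Y = 1/R + 1/(jωL) + jωC
Y = (0.0002632 − j0.0008497) S
|Y| = 0.0008895 S → |Z| = 1/|Y| = 1124 Ω, ∠Z = −∠Y = 72.79°

1124 Ω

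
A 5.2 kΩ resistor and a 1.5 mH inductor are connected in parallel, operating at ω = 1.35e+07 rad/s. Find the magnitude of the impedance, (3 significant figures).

X_L = ωL = 20200 Ω
Parallel: admittances add. Y = 1/R + 1/(jωL)
Y = (0.000192 − j4.94e-05) S
|Y| = 0.000199 S → |Z| = 1/|Y| = 5040 Ω, ∠Z = −∠Y = 14.4°

5040 Ω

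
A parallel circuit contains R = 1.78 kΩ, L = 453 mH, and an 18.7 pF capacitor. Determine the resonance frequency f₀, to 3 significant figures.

ω₀ = 1/√(LC) = 1/√(0.453 × 1.87e-11) = 343600 rad/s
f₀ = ω₀/(2π) = 54.7 kHz

54.7 kHz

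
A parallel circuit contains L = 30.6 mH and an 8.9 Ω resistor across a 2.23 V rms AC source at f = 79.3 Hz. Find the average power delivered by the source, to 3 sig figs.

ω = 2πf = 498.3 rad/s
X_L = ωL = 15.2 Ω
Parallel: admittances add. Y = 1/R + 1/(jωL)
Y = (0.112 − j0.0656) S
|Y| = 0.130 S → |Z| = 1/|Y| = 7.69 Ω, ∠Z = −∠Y = 30.3°
I = V/|Z| = 290 mA
P = VI cos φ = 2.23 × 0.290 × cos(30.3°) = 559 mW

559 mW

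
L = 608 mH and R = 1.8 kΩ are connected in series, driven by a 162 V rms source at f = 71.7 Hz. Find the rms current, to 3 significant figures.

89.0 mA

ω = 2πf = 450.5 rad/s
X_L = ωL = 274 Ω
Z = 1800 + j274 Ω
|Z| = √(1800² + 274²) = 1820 Ω
I = V/|Z| = 162/1820 = 89.0 mA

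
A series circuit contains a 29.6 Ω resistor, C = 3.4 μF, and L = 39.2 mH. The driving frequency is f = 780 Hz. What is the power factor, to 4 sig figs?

ω = 2πf = 4901 rad/s
X_L = ωL = 192.1 Ω
X_C = 1/(ωC) = 60.01 Ω
Net reactance X = X_L − X_C = 132.1 Ω
Z = 29.60 + j132.1 Ω
|Z| = √(29.60² + 132.1²) = 135.4 Ω
∠Z = arctan(132.1/29.60) = 77.37°
cos φ = cos(77.37°) = 0.2186

0.2186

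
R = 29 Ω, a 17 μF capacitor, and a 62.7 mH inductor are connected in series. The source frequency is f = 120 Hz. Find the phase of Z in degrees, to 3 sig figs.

ω = 2πf = 754.0 rad/s
X_L = ωL = 47.3 Ω
X_C = 1/(ωC) = 78.0 Ω
Net reactance X = X_L − X_C = -30.7 Ω
Z = 29.0 − j30.7 Ω
|Z| = √(29.0² + 30.7²) = 42.3 Ω
∠Z = arctan(-30.7/29.0) = -46.7°

-46.7°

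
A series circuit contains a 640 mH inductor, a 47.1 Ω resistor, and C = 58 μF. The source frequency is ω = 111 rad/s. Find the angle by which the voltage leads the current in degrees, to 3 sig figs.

-60.8°

X_L = ωL = 71.0 Ω
X_C = 1/(ωC) = 155 Ω
Net reactance X = X_L − X_C = -84.3 Ω
Z = 47.1 − j84.3 Ω
|Z| = √(47.1² + 84.3²) = 96.6 Ω
∠Z = arctan(-84.3/47.1) = -60.8°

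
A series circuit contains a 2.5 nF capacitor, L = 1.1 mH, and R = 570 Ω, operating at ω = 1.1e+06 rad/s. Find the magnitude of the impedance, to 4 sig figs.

1020 Ω

X_L = ωL = 1210 Ω
X_C = 1/(ωC) = 363.6 Ω
Net reactance X = X_L − X_C = 846.4 Ω
Z = 570.0 + j846.4 Ω
|Z| = √(570.0² + 846.4²) = 1020 Ω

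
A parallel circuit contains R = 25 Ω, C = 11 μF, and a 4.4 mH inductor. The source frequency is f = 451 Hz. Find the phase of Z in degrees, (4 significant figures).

50.79°

ω = 2πf = 2834 rad/s
X_L = ωL = 12.47 Ω
X_C = 1/(ωC) = 32.08 Ω
Parallel: admittances add. Y = 1/R + 1/(jωL) + jωC
Y = (0.04000 − j0.04903) S
|Y| = 0.06328 S → |Z| = 1/|Y| = 15.80 Ω, ∠Z = −∠Y = 50.79°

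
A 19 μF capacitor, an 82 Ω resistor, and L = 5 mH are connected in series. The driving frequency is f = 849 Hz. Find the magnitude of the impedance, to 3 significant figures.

ω = 2πf = 5334 rad/s
X_L = ωL = 26.7 Ω
X_C = 1/(ωC) = 9.87 Ω
Net reactance X = X_L − X_C = 16.8 Ω
Z = 82.0 + j16.8 Ω
|Z| = √(82.0² + 16.8²) = 83.7 Ω

83.7 Ω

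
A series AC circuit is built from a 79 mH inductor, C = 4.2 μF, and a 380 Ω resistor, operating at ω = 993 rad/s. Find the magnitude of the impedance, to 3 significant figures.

X_L = ωL = 78.4 Ω
X_C = 1/(ωC) = 240 Ω
Net reactance X = X_L − X_C = -161 Ω
Z = 380 − j161 Ω
|Z| = √(380² + 161²) = 413 Ω

413 Ω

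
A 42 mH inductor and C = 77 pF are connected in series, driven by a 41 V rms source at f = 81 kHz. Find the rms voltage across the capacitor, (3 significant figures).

ω = 2πf = 508900 rad/s
X_L = ωL = 21400 Ω
X_C = 1/(ωC) = 25500 Ω
Net reactance X = X_L − X_C = -4140 Ω
Z = − j4140 Ω
|Z| = √(0² + 4140²) = 4140 Ω
I = V/|Z| = 9.90 mA
V_C = I·|Z_C| = 0.00990 × 25500 = 253 V

253 V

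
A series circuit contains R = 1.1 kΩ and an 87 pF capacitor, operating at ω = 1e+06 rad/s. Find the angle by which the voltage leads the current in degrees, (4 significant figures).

-84.53°

X_C = 1/(ωC) = 11490 Ω
Z = 1100 − j11490 Ω
|Z| = √(1100² + 11490²) = 11550 Ω
∠Z = arctan(-11490/1100) = -84.53°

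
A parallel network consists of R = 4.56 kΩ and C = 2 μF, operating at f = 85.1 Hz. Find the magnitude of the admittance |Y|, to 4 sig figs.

1.092 mS

ω = 2πf = 534.7 rad/s
X_C = 1/(ωC) = 935.1 Ω
Parallel: admittances add. Y = 1/R + jωC
Y = (0.0002193 + j0.001069) S
|Y| = 0.001092 S → |Z| = 1/|Y| = 916.0 Ω, ∠Z = −∠Y = -78.41°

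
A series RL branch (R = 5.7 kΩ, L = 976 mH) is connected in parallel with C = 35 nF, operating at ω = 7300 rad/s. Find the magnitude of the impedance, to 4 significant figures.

X_L = ωL = 7125 Ω
X_C = 1/(ωC) = 3914 Ω
Branch 1 (R+jX_L): Z₁ = 5700 + j7125 Ω, |Z₁| = 9124 Ω
Branch 2 (−jX_C): Z₂ = −j3914 Ω
Parallel: Z = Z₁Z₂/(Z₁+Z₂), |Z| = 5459 Ω, ∠Z = -68.05°

5459 Ω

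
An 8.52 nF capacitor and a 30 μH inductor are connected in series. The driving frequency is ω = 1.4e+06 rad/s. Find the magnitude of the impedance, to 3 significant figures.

41.8 Ω

X_L = ωL = 42.0 Ω
X_C = 1/(ωC) = 83.8 Ω
Net reactance X = X_L − X_C = -41.8 Ω
Z = − j41.8 Ω
|Z| = √(0² + 41.8²) = 41.8 Ω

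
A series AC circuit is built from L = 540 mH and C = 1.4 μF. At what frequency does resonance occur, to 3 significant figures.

183 Hz

ω₀ = 1/√(LC) = 1/√(0.54 × 1.4e-06) = 1150 rad/s
f₀ = ω₀/(2π) = 183 Hz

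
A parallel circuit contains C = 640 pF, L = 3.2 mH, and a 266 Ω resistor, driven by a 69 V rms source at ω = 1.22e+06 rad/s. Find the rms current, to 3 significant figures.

X_L = ωL = 3900 Ω
X_C = 1/(ωC) = 1280 Ω
Parallel: admittances add. Y = 1/R + 1/(jωL) + jωC
Y = (0.00376 + j0.000525) S
|Y| = 0.00380 S → |Z| = 1/|Y| = 263 Ω, ∠Z = −∠Y = -7.94°
I = V/|Z| = 69/263 = 262 mA

262 mA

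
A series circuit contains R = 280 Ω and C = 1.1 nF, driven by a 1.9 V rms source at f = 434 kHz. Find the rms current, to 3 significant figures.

4.36 mA

ω = 2πf = 2.727e+06 rad/s
X_C = 1/(ωC) = 333 Ω
Z = 280 − j333 Ω
|Z| = √(280² + 333²) = 435 Ω
I = V/|Z| = 1.9/435 = 4.36 mA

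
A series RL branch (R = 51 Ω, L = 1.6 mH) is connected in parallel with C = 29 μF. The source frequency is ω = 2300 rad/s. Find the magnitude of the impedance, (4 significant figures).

X_L = ωL = 3.680 Ω
X_C = 1/(ωC) = 14.99 Ω
Branch 1 (R+jX_L): Z₁ = 51.00 + j3.680 Ω, |Z₁| = 51.13 Ω
Branch 2 (−jX_C): Z₂ = −j14.99 Ω
Parallel: Z = Z₁Z₂/(Z₁+Z₂), |Z| = 14.67 Ω, ∠Z = -73.37°

14.67 Ω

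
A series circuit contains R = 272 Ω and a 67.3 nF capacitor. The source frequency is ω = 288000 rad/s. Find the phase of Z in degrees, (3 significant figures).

-10.7°

X_C = 1/(ωC) = 51.6 Ω
Z = 272 − j51.6 Ω
|Z| = √(272² + 51.6²) = 277 Ω
∠Z = arctan(-51.6/272) = -10.7°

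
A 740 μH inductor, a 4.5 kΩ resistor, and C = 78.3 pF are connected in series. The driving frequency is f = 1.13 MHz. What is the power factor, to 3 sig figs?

ω = 2πf = 7.1e+06 rad/s
X_L = ωL = 5250 Ω
X_C = 1/(ωC) = 1800 Ω
Net reactance X = X_L − X_C = 3460 Ω
Z = 4500 + j3460 Ω
|Z| = √(4500² + 3460²) = 5670 Ω
∠Z = arctan(3460/4500) = 37.5°
cos φ = cos(37.5°) = 0.793

0.793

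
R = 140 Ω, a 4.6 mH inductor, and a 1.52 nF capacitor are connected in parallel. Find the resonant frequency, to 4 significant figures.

60.19 kHz

ω₀ = 1/√(LC) = 1/√(0.0046 × 1.52e-09) = 378200 rad/s
f₀ = ω₀/(2π) = 60.19 kHz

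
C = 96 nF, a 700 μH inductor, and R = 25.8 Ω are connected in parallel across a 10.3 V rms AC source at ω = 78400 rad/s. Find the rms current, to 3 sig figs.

X_L = ωL = 54.9 Ω
X_C = 1/(ωC) = 133 Ω
Parallel: admittances add. Y = 1/R + 1/(jωL) + jωC
Y = (0.0388 − j0.0107) S
|Y| = 0.0402 S → |Z| = 1/|Y| = 24.9 Ω, ∠Z = −∠Y = 15.4°
I = V/|Z| = 10.3/24.9 = 414 mA

414 mA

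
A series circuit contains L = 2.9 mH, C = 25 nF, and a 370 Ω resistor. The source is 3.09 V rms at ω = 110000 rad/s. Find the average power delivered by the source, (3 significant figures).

25.4 mW

X_L = ωL = 319 Ω
X_C = 1/(ωC) = 364 Ω
Net reactance X = X_L − X_C = -44.6 Ω
Z = 370 − j44.6 Ω
|Z| = √(370² + 44.6²) = 373 Ω
∠Z = arctan(-44.6/370) = -6.88°
I = V/|Z| = 8.29 mA
P = VI cos φ = 3.09 × 0.00829 × cos(-6.88°) = 25.4 mW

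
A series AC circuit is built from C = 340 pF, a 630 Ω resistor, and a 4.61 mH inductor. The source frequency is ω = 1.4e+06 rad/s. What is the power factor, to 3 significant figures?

X_L = ωL = 6450 Ω
X_C = 1/(ωC) = 2100 Ω
Net reactance X = X_L − X_C = 4350 Ω
Z = 630 + j4350 Ω
|Z| = √(630² + 4350²) = 4400 Ω
∠Z = arctan(4350/630) = 81.8°
cos φ = cos(81.8°) = 0.143

0.143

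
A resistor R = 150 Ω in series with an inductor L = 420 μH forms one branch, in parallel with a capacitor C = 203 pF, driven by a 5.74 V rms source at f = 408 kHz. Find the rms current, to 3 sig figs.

2.36 mA

ω = 2πf = 2.564e+06 rad/s
X_L = ωL = 1080 Ω
X_C = 1/(ωC) = 1920 Ω
Branch 1 (R+jX_L): Z₁ = 150 + j1080 Ω, |Z₁| = 1090 Ω
Branch 2 (−jX_C): Z₂ = −j1920 Ω
Parallel: Z = Z₁Z₂/(Z₁+Z₂), |Z| = 2430 Ω, ∠Z = 72.0°
I = V/|Z| = 5.74/2430 = 2.36 mA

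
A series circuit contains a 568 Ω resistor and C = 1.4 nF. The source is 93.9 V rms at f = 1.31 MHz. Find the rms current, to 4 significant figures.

163.4 mA

ω = 2πf = 8.231e+06 rad/s
X_C = 1/(ωC) = 86.78 Ω
Z = 568.0 − j86.78 Ω
|Z| = √(568.0² + 86.78²) = 574.6 Ω
I = V/|Z| = 93.9/574.6 = 163.4 mA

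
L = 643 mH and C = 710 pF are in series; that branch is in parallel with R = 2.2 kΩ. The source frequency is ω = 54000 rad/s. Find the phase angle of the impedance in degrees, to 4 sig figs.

X_L = ωL = 34720 Ω
X_C = 1/(ωC) = 26080 Ω
Branch 1: Z₁ = R = 2200 Ω
Branch 2 (series LC): Z₂ = j(X_L − X_C) = j8640 Ω
Parallel: Z = Z₁Z₂/(Z₁+Z₂), |Z| = 2132 Ω, ∠Z = 14.29°

14.29°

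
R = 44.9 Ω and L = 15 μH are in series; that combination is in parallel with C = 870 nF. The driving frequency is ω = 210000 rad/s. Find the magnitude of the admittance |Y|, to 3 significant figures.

X_L = ωL = 3.15 Ω
X_C = 1/(ωC) = 5.47 Ω
Branch 1 (R+jX_L): Z₁ = 44.9 + j3.15 Ω, |Z₁| = 45.0 Ω
Branch 2 (−jX_C): Z₂ = −j5.47 Ω
Parallel: Z = Z₁Z₂/(Z₁+Z₂), |Z| = 5.48 Ω, ∠Z = -83.0°
|Y| = 1/|Z| = 182 mS

182 mS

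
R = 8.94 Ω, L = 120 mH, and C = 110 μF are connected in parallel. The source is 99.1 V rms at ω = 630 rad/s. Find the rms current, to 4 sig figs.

12.40 A

X_L = ωL = 75.60 Ω
X_C = 1/(ωC) = 14.43 Ω
Parallel: admittances add. Y = 1/R + 1/(jωL) + jωC
Y = (0.1119 + j0.05607) S
|Y| = 0.1251 S → |Z| = 1/|Y| = 7.992 Ω, ∠Z = −∠Y = -26.62°
I = V/|Z| = 99.1/7.992 = 12.40 A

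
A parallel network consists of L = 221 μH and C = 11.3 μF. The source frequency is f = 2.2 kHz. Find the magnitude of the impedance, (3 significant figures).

5.84 Ω

ω = 2πf = 13820 rad/s
X_L = ωL = 3.05 Ω
X_C = 1/(ωC) = 6.40 Ω
Parallel: admittances add. Y = 1/(jωL) + jωC
Y = (0 − j0.171) S
|Y| = 0.171 S → |Z| = 1/|Y| = 5.84 Ω, ∠Z = −∠Y = 90.0°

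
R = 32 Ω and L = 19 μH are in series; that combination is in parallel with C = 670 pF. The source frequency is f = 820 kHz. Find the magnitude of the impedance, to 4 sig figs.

ω = 2πf = 5.152e+06 rad/s
X_L = ωL = 97.89 Ω
X_C = 1/(ωC) = 289.7 Ω
Branch 1 (R+jX_L): Z₁ = 32.00 + j97.89 Ω, |Z₁| = 103.0 Ω
Branch 2 (−jX_C): Z₂ = −j289.7 Ω
Parallel: Z = Z₁Z₂/(Z₁+Z₂), |Z| = 153.4 Ω, ∠Z = 62.43°

153.4 Ω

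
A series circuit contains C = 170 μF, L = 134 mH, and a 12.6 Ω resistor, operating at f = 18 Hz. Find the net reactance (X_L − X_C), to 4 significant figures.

ω = 2πf = 113.1 rad/s
X_L = ωL = 15.16 Ω
X_C = 1/(ωC) = 52.01 Ω
X = 15.16 − 52.01 = -36.86 Ω

-36.86 Ω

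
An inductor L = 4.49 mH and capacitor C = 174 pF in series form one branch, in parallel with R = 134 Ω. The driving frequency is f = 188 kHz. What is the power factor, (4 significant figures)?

0.9563

ω = 2πf = 1.181e+06 rad/s
X_L = ωL = 5304 Ω
X_C = 1/(ωC) = 4865 Ω
Branch 1: Z₁ = R = 134.0 Ω
Branch 2 (series LC): Z₂ = j(X_L − X_C) = j438.4 Ω
Parallel: Z = Z₁Z₂/(Z₁+Z₂), |Z| = 128.1 Ω, ∠Z = 17.00°
cos φ = cos(17.00°) = 0.9563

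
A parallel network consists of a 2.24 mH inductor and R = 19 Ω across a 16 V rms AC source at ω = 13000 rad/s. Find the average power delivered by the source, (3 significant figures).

13.5 W

X_L = ωL = 29.1 Ω
Parallel: admittances add. Y = 1/R + 1/(jωL)
Y = (0.0526 − j0.0343) S
|Y| = 0.0628 S → |Z| = 1/|Y| = 15.9 Ω, ∠Z = −∠Y = 33.1°
I = V/|Z| = 1.01 A
P = VI cos φ = 16 × 1.01 × cos(33.1°) = 13.5 W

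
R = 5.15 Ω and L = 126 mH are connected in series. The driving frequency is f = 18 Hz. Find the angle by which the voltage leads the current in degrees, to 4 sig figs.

ω = 2πf = 113.1 rad/s
X_L = ωL = 14.25 Ω
Z = 5.150 + j14.25 Ω
|Z| = √(5.150² + 14.25²) = 15.15 Ω
∠Z = arctan(14.25/5.150) = 70.13°

70.13°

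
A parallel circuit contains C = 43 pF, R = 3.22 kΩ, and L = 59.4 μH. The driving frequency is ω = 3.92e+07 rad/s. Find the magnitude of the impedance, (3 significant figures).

773 Ω

X_L = ωL = 2330 Ω
X_C = 1/(ωC) = 593 Ω
Parallel: admittances add. Y = 1/R + 1/(jωL) + jωC
Y = (0.000311 + j0.00126) S
|Y| = 0.00129 S → |Z| = 1/|Y| = 773 Ω, ∠Z = −∠Y = -76.1°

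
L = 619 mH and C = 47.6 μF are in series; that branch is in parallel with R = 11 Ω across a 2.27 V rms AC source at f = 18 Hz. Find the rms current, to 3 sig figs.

ω = 2πf = 113.1 rad/s
X_L = ωL = 70.0 Ω
X_C = 1/(ωC) = 186 Ω
Branch 1: Z₁ = R = 11.0 Ω
Branch 2 (series LC): Z₂ = j(X_L − X_C) = −j116 Ω
Parallel: Z = Z₁Z₂/(Z₁+Z₂), |Z| = 11.0 Ω, ∠Z = -5.43°
I = V/|Z| = 2.27/11.0 = 207 mA

207 mA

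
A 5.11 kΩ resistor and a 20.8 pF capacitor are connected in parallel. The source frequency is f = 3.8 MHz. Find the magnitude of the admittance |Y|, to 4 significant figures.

ω = 2πf = 2.388e+07 rad/s
X_C = 1/(ωC) = 2014 Ω
Parallel: admittances add. Y = 1/R + jωC
Y = (0.0001957 + j0.0004966) S
|Y| = 0.0005338 S → |Z| = 1/|Y| = 1873 Ω, ∠Z = −∠Y = -68.49°

533.8 μS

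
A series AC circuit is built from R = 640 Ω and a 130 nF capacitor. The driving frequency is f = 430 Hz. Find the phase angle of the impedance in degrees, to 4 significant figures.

-77.33°

ω = 2πf = 2702 rad/s
X_C = 1/(ωC) = 2847 Ω
Z = 640.0 − j2847 Ω
|Z| = √(640.0² + 2847²) = 2918 Ω
∠Z = arctan(-2847/640.0) = -77.33°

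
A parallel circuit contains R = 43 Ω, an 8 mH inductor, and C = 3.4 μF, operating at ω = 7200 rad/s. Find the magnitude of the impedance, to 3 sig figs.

41.1 Ω

X_L = ωL = 57.6 Ω
X_C = 1/(ωC) = 40.8 Ω
Parallel: admittances add. Y = 1/R + 1/(jωL) + jωC
Y = (0.0233 + j0.00712) S
|Y| = 0.0243 S → |Z| = 1/|Y| = 41.1 Ω, ∠Z = −∠Y = -17.0°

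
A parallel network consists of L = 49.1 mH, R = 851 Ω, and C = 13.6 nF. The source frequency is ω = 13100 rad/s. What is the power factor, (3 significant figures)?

X_L = ωL = 643 Ω
X_C = 1/(ωC) = 5610 Ω
Parallel: admittances add. Y = 1/R + 1/(jωL) + jωC
Y = (0.00118 − j0.00138) S
|Y| = 0.00181 S → |Z| = 1/|Y| = 553 Ω, ∠Z = −∠Y = 49.5°
cos φ = cos(49.5°) = 0.649

0.649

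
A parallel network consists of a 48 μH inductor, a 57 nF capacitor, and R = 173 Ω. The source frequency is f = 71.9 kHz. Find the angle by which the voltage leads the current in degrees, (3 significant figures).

74.2°

ω = 2πf = 451800 rad/s
X_L = ωL = 21.7 Ω
X_C = 1/(ωC) = 38.8 Ω
Parallel: admittances add. Y = 1/R + 1/(jωL) + jωC
Y = (0.00578 − j0.0204) S
|Y| = 0.0212 S → |Z| = 1/|Y| = 47.2 Ω, ∠Z = −∠Y = 74.2°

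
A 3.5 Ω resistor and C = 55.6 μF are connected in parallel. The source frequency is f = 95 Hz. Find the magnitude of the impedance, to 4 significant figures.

ω = 2πf = 596.9 rad/s
X_C = 1/(ωC) = 30.13 Ω
Parallel: admittances add. Y = 1/R + jωC
Y = (0.2857 + j0.03319) S
|Y| = 0.2876 S → |Z| = 1/|Y| = 3.477 Ω, ∠Z = −∠Y = -6.626°

3.477 Ω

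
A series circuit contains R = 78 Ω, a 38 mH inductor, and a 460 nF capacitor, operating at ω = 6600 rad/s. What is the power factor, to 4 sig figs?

0.7045

X_L = ωL = 250.8 Ω
X_C = 1/(ωC) = 329.4 Ω
Net reactance X = X_L − X_C = -78.58 Ω
Z = 78.00 − j78.58 Ω
|Z| = √(78.00² + 78.58²) = 110.7 Ω
∠Z = arctan(-78.58/78.00) = -45.21°
cos φ = cos(-45.21°) = 0.7045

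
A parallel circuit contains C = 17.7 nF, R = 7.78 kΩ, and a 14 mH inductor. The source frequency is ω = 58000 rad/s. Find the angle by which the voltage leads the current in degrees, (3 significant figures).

X_L = ωL = 812 Ω
X_C = 1/(ωC) = 974 Ω
Parallel: admittances add. Y = 1/R + 1/(jωL) + jωC
Y = (0.000129 − j0.000205) S
|Y| = 0.000242 S → |Z| = 1/|Y| = 4130 Ω, ∠Z = −∠Y = 57.9°

57.9°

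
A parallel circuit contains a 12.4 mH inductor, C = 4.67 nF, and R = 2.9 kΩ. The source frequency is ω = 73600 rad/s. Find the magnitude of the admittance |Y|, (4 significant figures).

827.3 μS

X_L = ωL = 912.6 Ω
X_C = 1/(ωC) = 2909 Ω
Parallel: admittances add. Y = 1/R + 1/(jωL) + jωC
Y = (0.0003448 − j0.0007520) S
|Y| = 0.0008273 S → |Z| = 1/|Y| = 1209 Ω, ∠Z = −∠Y = 65.37°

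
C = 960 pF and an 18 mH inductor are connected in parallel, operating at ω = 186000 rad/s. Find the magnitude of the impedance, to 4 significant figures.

8325 Ω

X_L = ωL = 3348 Ω
X_C = 1/(ωC) = 5600 Ω
Parallel: admittances add. Y = 1/(jωL) + jωC
Y = (0 − j0.0001201) S
|Y| = 0.0001201 S → |Z| = 1/|Y| = 8325 Ω, ∠Z = −∠Y = 90.00°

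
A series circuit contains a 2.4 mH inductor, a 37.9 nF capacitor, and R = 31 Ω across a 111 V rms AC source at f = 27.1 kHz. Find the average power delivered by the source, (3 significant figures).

5.85 W

ω = 2πf = 170300 rad/s
X_L = ωL = 409 Ω
X_C = 1/(ωC) = 155 Ω
Net reactance X = X_L − X_C = 254 Ω
Z = 31.0 + j254 Ω
|Z| = √(31.0² + 254²) = 256 Ω
∠Z = arctan(254/31.0) = 83.0°
I = V/|Z| = 434 mA
P = VI cos φ = 111 × 0.434 × cos(83.0°) = 5.85 W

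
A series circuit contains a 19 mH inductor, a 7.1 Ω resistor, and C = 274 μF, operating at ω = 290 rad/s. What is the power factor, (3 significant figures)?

X_L = ωL = 5.51 Ω
X_C = 1/(ωC) = 12.6 Ω
Net reactance X = X_L − X_C = -7.07 Ω
Z = 7.10 − j7.07 Ω
|Z| = √(7.10² + 7.07²) = 10.0 Ω
∠Z = arctan(-7.07/7.10) = -44.9°
cos φ = cos(-44.9°) = 0.708

0.708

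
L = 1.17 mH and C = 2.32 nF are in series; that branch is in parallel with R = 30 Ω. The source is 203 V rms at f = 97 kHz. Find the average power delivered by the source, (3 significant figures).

ω = 2πf = 609500 rad/s
X_L = ωL = 713 Ω
X_C = 1/(ωC) = 707 Ω
Branch 1: Z₁ = R = 30.0 Ω
Branch 2 (series LC): Z₂ = j(X_L − X_C) = j5.85 Ω
Parallel: Z = Z₁Z₂/(Z₁+Z₂), |Z| = 5.74 Ω, ∠Z = 79.0°
I = V/|Z| = 35.4 A
P = VI cos φ = 203 × 35.4 × cos(79.0°) = 1.37 kW

1.37 kW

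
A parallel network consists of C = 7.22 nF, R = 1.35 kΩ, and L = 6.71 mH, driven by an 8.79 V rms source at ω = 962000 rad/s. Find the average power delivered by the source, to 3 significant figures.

X_L = ωL = 6460 Ω
X_C = 1/(ωC) = 144 Ω
Parallel: admittances add. Y = 1/R + 1/(jωL) + jωC
Y = (0.000741 + j0.00679) S
|Y| = 0.00683 S → |Z| = 1/|Y| = 146 Ω, ∠Z = −∠Y = -83.8°
I = V/|Z| = 60.0 mA
P = VI cos φ = 8.79 × 0.0600 × cos(-83.8°) = 57.2 mW

57.2 mW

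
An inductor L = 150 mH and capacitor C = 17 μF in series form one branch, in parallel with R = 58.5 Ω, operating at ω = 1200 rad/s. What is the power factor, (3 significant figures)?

X_L = ωL = 180 Ω
X_C = 1/(ωC) = 49.0 Ω
Branch 1: Z₁ = R = 58.5 Ω
Branch 2 (series LC): Z₂ = j(X_L − X_C) = j131 Ω
Parallel: Z = Z₁Z₂/(Z₁+Z₂), |Z| = 53.4 Ω, ∠Z = 24.1°
cos φ = cos(24.1°) = 0.913

0.913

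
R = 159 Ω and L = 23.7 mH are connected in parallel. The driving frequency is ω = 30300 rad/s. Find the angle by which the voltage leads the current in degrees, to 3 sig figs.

12.5°

X_L = ωL = 718 Ω
Parallel: admittances add. Y = 1/R + 1/(jωL)
Y = (0.00629 − j0.00139) S
|Y| = 0.00644 S → |Z| = 1/|Y| = 155 Ω, ∠Z = −∠Y = 12.5°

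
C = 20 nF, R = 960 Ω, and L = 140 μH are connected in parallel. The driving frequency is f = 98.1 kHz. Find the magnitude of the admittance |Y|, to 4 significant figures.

ω = 2πf = 616400 rad/s
X_L = ωL = 86.29 Ω
X_C = 1/(ωC) = 81.12 Ω
Parallel: admittances add. Y = 1/R + 1/(jωL) + jωC
Y = (0.001042 + j0.0007392) S
|Y| = 0.001277 S → |Z| = 1/|Y| = 782.9 Ω, ∠Z = −∠Y = -35.36°

1.277 mS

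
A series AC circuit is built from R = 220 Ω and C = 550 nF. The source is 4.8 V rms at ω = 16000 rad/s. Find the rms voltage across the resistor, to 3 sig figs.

4.26 V

X_C = 1/(ωC) = 114 Ω
Z = 220 − j114 Ω
|Z| = √(220² + 114²) = 248 Ω
I = V/|Z| = 19.4 mA
V_R = I·|Z_R| = 0.0194 × 220 = 4.26 V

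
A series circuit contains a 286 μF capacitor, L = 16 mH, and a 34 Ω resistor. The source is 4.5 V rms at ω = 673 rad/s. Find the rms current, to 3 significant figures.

X_L = ωL = 10.8 Ω
X_C = 1/(ωC) = 5.20 Ω
Net reactance X = X_L − X_C = 5.57 Ω
Z = 34.0 + j5.57 Ω
|Z| = √(34.0² + 5.57²) = 34.5 Ω
I = V/|Z| = 4.5/34.5 = 131 mA

131 mA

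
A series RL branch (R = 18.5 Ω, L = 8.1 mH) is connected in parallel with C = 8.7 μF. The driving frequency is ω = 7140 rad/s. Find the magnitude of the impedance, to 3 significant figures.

X_L = ωL = 57.8 Ω
X_C = 1/(ωC) = 16.1 Ω
Branch 1 (R+jX_L): Z₁ = 18.5 + j57.8 Ω, |Z₁| = 60.7 Ω
Branch 2 (−jX_C): Z₂ = −j16.1 Ω
Parallel: Z = Z₁Z₂/(Z₁+Z₂), |Z| = 21.4 Ω, ∠Z = -83.8°

21.4 Ω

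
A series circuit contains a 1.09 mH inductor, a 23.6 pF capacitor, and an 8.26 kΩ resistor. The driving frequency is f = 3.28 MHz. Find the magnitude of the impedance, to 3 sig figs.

ω = 2πf = 2.061e+07 rad/s
X_L = ωL = 22500 Ω
X_C = 1/(ωC) = 2060 Ω
Net reactance X = X_L − X_C = 20400 Ω
Z = 8260 + j20400 Ω
|Z| = √(8260² + 20400²) = 22000 Ω

22000 Ω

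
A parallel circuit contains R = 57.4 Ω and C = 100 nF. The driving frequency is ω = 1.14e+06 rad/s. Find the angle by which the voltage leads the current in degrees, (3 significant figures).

-81.3°

X_C = 1/(ωC) = 8.77 Ω
Parallel: admittances add. Y = 1/R + jωC
Y = (0.0174 + j0.114) S
|Y| = 0.115 S → |Z| = 1/|Y| = 8.67 Ω, ∠Z = −∠Y = -81.3°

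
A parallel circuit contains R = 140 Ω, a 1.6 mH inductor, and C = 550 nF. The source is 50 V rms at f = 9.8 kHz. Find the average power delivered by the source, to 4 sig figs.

ω = 2πf = 61580 rad/s
X_L = ωL = 98.52 Ω
X_C = 1/(ωC) = 29.53 Ω
Parallel: admittances add. Y = 1/R + 1/(jωL) + jωC
Y = (0.007143 + j0.02372) S
|Y| = 0.02477 S → |Z| = 1/|Y| = 40.37 Ω, ∠Z = −∠Y = -73.24°
I = V/|Z| = 1.238 A
P = VI cos φ = 50 × 1.238 × cos(-73.24°) = 17.86 W

17.86 W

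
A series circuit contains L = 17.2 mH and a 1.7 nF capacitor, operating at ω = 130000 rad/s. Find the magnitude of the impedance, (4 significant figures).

X_L = ωL = 2236 Ω
X_C = 1/(ωC) = 4525 Ω
Net reactance X = X_L − X_C = -2289 Ω
Z = − j2289 Ω
|Z| = √(0² + 2289²) = 2289 Ω

2289 Ω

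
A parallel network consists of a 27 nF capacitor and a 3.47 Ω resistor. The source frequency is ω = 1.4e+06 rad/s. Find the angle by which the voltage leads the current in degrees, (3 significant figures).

-7.47°

X_C = 1/(ωC) = 26.5 Ω
Parallel: admittances add. Y = 1/R + jωC
Y = (0.288 + j0.0378) S
|Y| = 0.291 S → |Z| = 1/|Y| = 3.44 Ω, ∠Z = −∠Y = -7.47°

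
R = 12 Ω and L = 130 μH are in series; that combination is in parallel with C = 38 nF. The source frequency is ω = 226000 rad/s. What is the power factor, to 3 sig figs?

0.501

X_L = ωL = 29.4 Ω
X_C = 1/(ωC) = 116 Ω
Branch 1 (R+jX_L): Z₁ = 12.0 + j29.4 Ω, |Z₁| = 31.7 Ω
Branch 2 (−jX_C): Z₂ = −j116 Ω
Parallel: Z = Z₁Z₂/(Z₁+Z₂), |Z| = 42.0 Ω, ∠Z = 59.9°
cos φ = cos(59.9°) = 0.501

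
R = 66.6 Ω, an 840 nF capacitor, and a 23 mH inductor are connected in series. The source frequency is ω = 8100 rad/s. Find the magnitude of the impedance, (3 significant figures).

X_L = ωL = 186 Ω
X_C = 1/(ωC) = 147 Ω
Net reactance X = X_L − X_C = 39.3 Ω
Z = 66.6 + j39.3 Ω
|Z| = √(66.6² + 39.3²) = 77.3 Ω

77.3 Ω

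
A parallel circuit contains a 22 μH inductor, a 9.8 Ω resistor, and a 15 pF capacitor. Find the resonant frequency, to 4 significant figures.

ω₀ = 1/√(LC) = 1/√(2.2e-05 × 1.5e-11) = 5.505e+07 rad/s
f₀ = ω₀/(2π) = 8.761 MHz

8.761 MHz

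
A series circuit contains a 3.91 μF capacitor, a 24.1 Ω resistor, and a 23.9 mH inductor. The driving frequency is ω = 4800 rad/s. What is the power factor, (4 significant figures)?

X_L = ωL = 114.7 Ω
X_C = 1/(ωC) = 53.28 Ω
Net reactance X = X_L − X_C = 61.44 Ω
Z = 24.10 + j61.44 Ω
|Z| = √(24.10² + 61.44²) = 66.00 Ω
∠Z = arctan(61.44/24.10) = 68.58°
cos φ = cos(68.58°) = 0.3652

0.3652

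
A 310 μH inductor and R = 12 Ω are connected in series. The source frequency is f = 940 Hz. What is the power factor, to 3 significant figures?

0.989

ω = 2πf = 5906 rad/s
X_L = ωL = 1.83 Ω
Z = 12.0 + j1.83 Ω
|Z| = √(12.0² + 1.83²) = 12.1 Ω
∠Z = arctan(1.83/12.0) = 8.68°
cos φ = cos(8.68°) = 0.989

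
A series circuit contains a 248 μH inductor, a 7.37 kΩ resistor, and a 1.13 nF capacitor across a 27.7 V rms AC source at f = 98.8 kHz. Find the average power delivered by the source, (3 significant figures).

ω = 2πf = 620800 rad/s
X_L = ωL = 154 Ω
X_C = 1/(ωC) = 1430 Ω
Net reactance X = X_L − X_C = -1270 Ω
Z = 7370 − j1270 Ω
|Z| = √(7370² + 1270²) = 7480 Ω
∠Z = arctan(-1270/7370) = -9.79°
I = V/|Z| = 3.70 mA
P = VI cos φ = 27.7 × 0.00370 × cos(-9.79°) = 101 mW

101 mW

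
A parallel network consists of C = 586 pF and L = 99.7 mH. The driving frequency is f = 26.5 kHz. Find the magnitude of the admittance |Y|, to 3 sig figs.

ω = 2πf = 166500 rad/s
X_L = ωL = 16600 Ω
X_C = 1/(ωC) = 10200 Ω
Parallel: admittances add. Y = 1/(jωL) + jωC
Y = (0 + j3.73e-05) S
|Y| = 3.73e-05 S → |Z| = 1/|Y| = 26800 Ω, ∠Z = −∠Y = -90.0°

37.3 μS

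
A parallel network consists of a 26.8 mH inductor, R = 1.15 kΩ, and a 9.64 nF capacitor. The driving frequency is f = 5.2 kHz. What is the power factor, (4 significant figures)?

0.7246

ω = 2πf = 32670 rad/s
X_L = ωL = 875.6 Ω
X_C = 1/(ωC) = 3175 Ω
Parallel: admittances add. Y = 1/R + 1/(jωL) + jωC
Y = (0.0008696 − j0.0008271) S
|Y| = 0.001200 S → |Z| = 1/|Y| = 833.3 Ω, ∠Z = −∠Y = 43.57°
cos φ = cos(43.57°) = 0.7246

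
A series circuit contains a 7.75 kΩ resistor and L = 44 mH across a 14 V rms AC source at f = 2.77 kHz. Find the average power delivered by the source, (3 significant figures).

25.0 mW

ω = 2πf = 17400 rad/s
X_L = ωL = 766 Ω
Z = 7750 + j766 Ω
|Z| = √(7750² + 766²) = 7790 Ω
∠Z = arctan(766/7750) = 5.64°
I = V/|Z| = 1.80 mA
P = VI cos φ = 14 × 0.00180 × cos(5.64°) = 25.0 mW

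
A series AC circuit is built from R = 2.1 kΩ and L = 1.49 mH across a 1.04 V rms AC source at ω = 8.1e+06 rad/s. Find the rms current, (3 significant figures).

X_L = ωL = 12100 Ω
Z = 2100 + j12100 Ω
|Z| = √(2100² + 12100²) = 12300 Ω
I = V/|Z| = 1.04/12300 = 84.9 μA

84.9 μA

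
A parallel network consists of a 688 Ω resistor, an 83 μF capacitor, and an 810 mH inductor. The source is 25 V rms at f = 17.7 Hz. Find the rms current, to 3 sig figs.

ω = 2πf = 111.2 rad/s
X_L = ωL = 90.1 Ω
X_C = 1/(ωC) = 108 Ω
Parallel: admittances add. Y = 1/R + 1/(jωL) + jωC
Y = (0.00145 − j0.00187) S
|Y| = 0.00237 S → |Z| = 1/|Y| = 422 Ω, ∠Z = −∠Y = 52.1°
I = V/|Z| = 25/422 = 59.2 mA

59.2 mA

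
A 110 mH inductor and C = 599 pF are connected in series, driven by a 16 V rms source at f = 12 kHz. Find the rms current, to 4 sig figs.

1.155 mA

ω = 2πf = 75400 rad/s
X_L = ωL = 8294 Ω
X_C = 1/(ωC) = 22140 Ω
Net reactance X = X_L − X_C = -13850 Ω
Z = − j13850 Ω
|Z| = √(0² + 13850²) = 13850 Ω
I = V/|Z| = 16/13850 = 1.155 mA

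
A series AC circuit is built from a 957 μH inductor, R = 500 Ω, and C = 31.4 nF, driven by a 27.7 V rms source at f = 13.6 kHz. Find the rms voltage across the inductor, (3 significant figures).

3.92 V

ω = 2πf = 85450 rad/s
X_L = ωL = 81.8 Ω
X_C = 1/(ωC) = 373 Ω
Net reactance X = X_L − X_C = -291 Ω
Z = 500 − j291 Ω
|Z| = √(500² + 291²) = 578 Ω
I = V/|Z| = 47.9 mA
V_L = I·|Z_L| = 0.0479 × 81.8 = 3.92 V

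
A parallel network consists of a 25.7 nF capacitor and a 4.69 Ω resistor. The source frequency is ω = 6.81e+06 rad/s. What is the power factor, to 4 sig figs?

0.7730

X_C = 1/(ωC) = 5.714 Ω
Parallel: admittances add. Y = 1/R + jωC
Y = (0.2132 + j0.1750) S
|Y| = 0.2759 S → |Z| = 1/|Y| = 3.625 Ω, ∠Z = −∠Y = -39.38°
cos φ = cos(-39.38°) = 0.7730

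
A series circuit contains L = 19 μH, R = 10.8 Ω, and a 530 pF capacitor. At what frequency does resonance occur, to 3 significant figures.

ω₀ = 1/√(LC) = 1/√(1.9e-05 × 5.3e-10) = 9.965e+06 rad/s
f₀ = ω₀/(2π) = 1.59 MHz

1.59 MHz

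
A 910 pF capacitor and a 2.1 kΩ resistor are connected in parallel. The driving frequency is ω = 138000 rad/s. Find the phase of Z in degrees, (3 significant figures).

-14.8°

X_C = 1/(ωC) = 7960 Ω
Parallel: admittances add. Y = 1/R + jωC
Y = (0.000476 + j0.000126) S
|Y| = 0.000492 S → |Z| = 1/|Y| = 2030 Ω, ∠Z = −∠Y = -14.8°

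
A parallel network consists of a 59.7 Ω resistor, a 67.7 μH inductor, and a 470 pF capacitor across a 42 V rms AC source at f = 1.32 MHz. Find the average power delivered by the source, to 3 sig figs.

29.5 W

ω = 2πf = 8.294e+06 rad/s
X_L = ωL = 561 Ω
X_C = 1/(ωC) = 257 Ω
Parallel: admittances add. Y = 1/R + 1/(jωL) + jωC
Y = (0.0168 + j0.00212) S
|Y| = 0.0169 S → |Z| = 1/|Y| = 59.2 Ω, ∠Z = −∠Y = -7.20°
I = V/|Z| = 709 mA
P = VI cos φ = 42 × 0.709 × cos(-7.20°) = 29.5 W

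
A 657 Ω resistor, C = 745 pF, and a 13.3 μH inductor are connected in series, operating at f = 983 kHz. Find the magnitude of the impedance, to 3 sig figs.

ω = 2πf = 6.176e+06 rad/s
X_L = ωL = 82.1 Ω
X_C = 1/(ωC) = 217 Ω
Net reactance X = X_L − X_C = -135 Ω
Z = 657 − j135 Ω
|Z| = √(657² + 135²) = 671 Ω

671 Ω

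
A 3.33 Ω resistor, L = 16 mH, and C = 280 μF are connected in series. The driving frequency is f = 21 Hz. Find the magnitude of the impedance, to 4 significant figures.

25.18 Ω

ω = 2πf = 131.9 rad/s
X_L = ωL = 2.111 Ω
X_C = 1/(ωC) = 27.07 Ω
Net reactance X = X_L − X_C = -24.96 Ω
Z = 3.330 − j24.96 Ω
|Z| = √(3.330² + 24.96²) = 25.18 Ω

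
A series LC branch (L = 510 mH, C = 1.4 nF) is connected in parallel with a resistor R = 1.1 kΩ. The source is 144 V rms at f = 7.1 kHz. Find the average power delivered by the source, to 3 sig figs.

18.9 W

ω = 2πf = 44610 rad/s
X_L = ωL = 22800 Ω
X_C = 1/(ωC) = 16000 Ω
Branch 1: Z₁ = R = 1100 Ω
Branch 2 (series LC): Z₂ = j(X_L − X_C) = j6740 Ω
Parallel: Z = Z₁Z₂/(Z₁+Z₂), |Z| = 1090 Ω, ∠Z = 9.27°
I = V/|Z| = 133 mA
P = VI cos φ = 144 × 0.133 × cos(9.27°) = 18.9 W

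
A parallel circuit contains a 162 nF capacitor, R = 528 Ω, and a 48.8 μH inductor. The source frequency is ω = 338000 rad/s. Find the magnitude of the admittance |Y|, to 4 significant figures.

X_L = ωL = 16.49 Ω
X_C = 1/(ωC) = 18.26 Ω
Parallel: admittances add. Y = 1/R + 1/(jωL) + jωC
Y = (0.001894 − j0.005871) S
|Y| = 0.006169 S → |Z| = 1/|Y| = 162.1 Ω, ∠Z = −∠Y = 72.12°

6.169 mS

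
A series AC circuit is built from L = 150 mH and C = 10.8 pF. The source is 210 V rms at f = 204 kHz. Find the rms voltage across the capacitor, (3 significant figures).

ω = 2πf = 1.282e+06 rad/s
X_L = ωL = 192000 Ω
X_C = 1/(ωC) = 72200 Ω
Net reactance X = X_L − X_C = 120000 Ω
Z = j120000 Ω
|Z| = √(0² + 120000²) = 120000 Ω
I = V/|Z| = 1.75 mA
V_C = I·|Z_C| = 0.00175 × 72200 = 126 V

126 V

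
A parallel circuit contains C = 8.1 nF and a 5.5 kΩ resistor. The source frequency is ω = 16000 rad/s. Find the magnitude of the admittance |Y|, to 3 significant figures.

X_C = 1/(ωC) = 7720 Ω
Parallel: admittances add. Y = 1/R + jωC
Y = (0.000182 + j0.000130) S
|Y| = 0.000223 S → |Z| = 1/|Y| = 4480 Ω, ∠Z = −∠Y = -35.5°

223 μS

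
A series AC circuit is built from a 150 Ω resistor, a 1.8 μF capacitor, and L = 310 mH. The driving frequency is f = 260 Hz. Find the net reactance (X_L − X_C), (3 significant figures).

ω = 2πf = 1634 rad/s
X_L = ωL = 506 Ω
X_C = 1/(ωC) = 340 Ω
X = 506 − 340 = 166 Ω

166 Ω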